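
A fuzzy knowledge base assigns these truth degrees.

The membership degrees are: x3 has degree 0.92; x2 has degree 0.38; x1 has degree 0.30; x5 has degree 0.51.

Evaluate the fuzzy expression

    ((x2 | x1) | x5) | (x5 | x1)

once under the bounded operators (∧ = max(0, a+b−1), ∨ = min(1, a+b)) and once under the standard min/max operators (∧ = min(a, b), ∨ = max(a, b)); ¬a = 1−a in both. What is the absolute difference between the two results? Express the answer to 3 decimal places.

0.490

Under bounded:
  x2 | x1 = min(1, a+b) on (0.38, 0.30) = 0.68
  (x2 | x1) | x5 = min(1, a+b) on (0.68, 0.51) = 1.00
  x5 | x1 = min(1, a+b) on (0.51, 0.30) = 0.81
  ((x2 | x1) | x5) | (x5 | x1) = min(1, a+b) on (1.00, 0.81) = 1.00
  → value = 1.0000
Under standard min/max:
  x2 | x1 = max(a, b) on (0.38, 0.30) = 0.38
  (x2 | x1) | x5 = max(a, b) on (0.38, 0.51) = 0.51
  x5 | x1 = max(a, b) on (0.51, 0.30) = 0.51
  ((x2 | x1) | x5) | (x5 | x1) = max(a, b) on (0.51, 0.51) = 0.51
  → value = 0.5100
|1.0000 − 0.5100| = 0.490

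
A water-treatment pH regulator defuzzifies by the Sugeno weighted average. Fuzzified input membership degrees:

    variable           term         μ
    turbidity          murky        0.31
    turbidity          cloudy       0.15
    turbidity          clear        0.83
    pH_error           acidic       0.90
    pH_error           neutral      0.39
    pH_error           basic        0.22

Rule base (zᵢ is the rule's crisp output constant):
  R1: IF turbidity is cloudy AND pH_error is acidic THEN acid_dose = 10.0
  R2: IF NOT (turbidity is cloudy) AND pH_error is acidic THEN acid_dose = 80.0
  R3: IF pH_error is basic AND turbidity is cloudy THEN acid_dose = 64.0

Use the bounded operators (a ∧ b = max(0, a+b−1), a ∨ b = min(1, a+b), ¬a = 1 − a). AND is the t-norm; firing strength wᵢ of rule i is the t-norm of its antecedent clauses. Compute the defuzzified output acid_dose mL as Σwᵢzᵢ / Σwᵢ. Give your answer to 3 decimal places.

R1 (z=10.0): cloudy=0.15, acidic=0.90; AND[max(0, a+b−1)] → w = 0.05
R2 (z=80.0): ¬cloudy=1−0.15=0.85, acidic=0.90; AND[max(0, a+b−1)] → w = 0.75
R3 (z=64.0): basic=0.22, cloudy=0.15; AND[max(0, a+b−1)] → w = 0.00
Weighted average = (0.05·10.0 + 0.75·80.0 + 0.00·64.0) / (0.05 + 0.75 + 0.00)
  = 60.5000 / 0.8000 = 75.625

75.625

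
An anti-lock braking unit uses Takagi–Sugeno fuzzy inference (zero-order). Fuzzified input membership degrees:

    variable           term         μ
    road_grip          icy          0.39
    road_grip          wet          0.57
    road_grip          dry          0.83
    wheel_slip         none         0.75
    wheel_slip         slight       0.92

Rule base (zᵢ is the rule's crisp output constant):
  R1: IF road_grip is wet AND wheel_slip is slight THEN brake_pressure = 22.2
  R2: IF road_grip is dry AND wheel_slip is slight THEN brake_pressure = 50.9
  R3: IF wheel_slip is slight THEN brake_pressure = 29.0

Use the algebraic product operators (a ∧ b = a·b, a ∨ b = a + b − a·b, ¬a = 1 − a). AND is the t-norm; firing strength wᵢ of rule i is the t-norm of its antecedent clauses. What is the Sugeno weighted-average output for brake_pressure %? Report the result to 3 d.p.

34.959

R1 (z=22.2): wet=0.57, slight=0.92; AND[a·b] → w = 0.5244
R2 (z=50.9): dry=0.83, slight=0.92; AND[a·b] → w = 0.7636
R3 (z=29.0): slight=0.92 → w = 0.9200
Weighted average = (0.5244·22.2 + 0.7636·50.9 + 0.9200·29.0) / (0.5244 + 0.7636 + 0.9200)
  = 77.1889 / 2.2080 = 34.959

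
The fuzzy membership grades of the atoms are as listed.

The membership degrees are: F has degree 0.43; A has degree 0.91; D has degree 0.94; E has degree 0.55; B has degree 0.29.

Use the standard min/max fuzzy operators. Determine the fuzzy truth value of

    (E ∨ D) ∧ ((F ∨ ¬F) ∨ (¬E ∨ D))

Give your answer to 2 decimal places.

0.94

E ∨ D = max(a, b) on (0.55, 0.94) = 0.94
¬F = 1 − 0.43 = 0.57
F ∨ ¬F = max(a, b) on (0.43, 0.57) = 0.57
¬E = 1 − 0.55 = 0.45
¬E ∨ D = max(a, b) on (0.45, 0.94) = 0.94
(F ∨ ¬F) ∨ (¬E ∨ D) = max(a, b) on (0.57, 0.94) = 0.94
(E ∨ D) ∧ ((F ∨ ¬F) ∨ (¬E ∨ D)) = min(a, b) on (0.94, 0.94) = 0.94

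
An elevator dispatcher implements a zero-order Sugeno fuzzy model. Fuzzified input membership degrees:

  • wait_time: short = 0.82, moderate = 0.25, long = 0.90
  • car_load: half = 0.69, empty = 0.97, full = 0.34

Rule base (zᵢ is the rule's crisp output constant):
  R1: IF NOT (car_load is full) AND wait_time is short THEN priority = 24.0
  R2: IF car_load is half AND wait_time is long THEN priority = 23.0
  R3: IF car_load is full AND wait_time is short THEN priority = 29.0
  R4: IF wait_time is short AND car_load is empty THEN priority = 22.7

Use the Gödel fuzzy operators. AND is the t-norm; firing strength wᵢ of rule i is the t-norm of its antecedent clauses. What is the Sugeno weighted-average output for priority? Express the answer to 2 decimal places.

23.98

R1 (z=24.0): ¬full=1−0.34=0.66, short=0.82; AND[min(a, b)] → w = 0.66
R2 (z=23.0): half=0.69, long=0.90; AND[min(a, b)] → w = 0.69
R3 (z=29.0): full=0.34, short=0.82; AND[min(a, b)] → w = 0.34
R4 (z=22.7): short=0.82, empty=0.97; AND[min(a, b)] → w = 0.82
Weighted average = (0.66·24.0 + 0.69·23.0 + 0.34·29.0 + 0.82·22.7) / (0.66 + 0.69 + 0.34 + 0.82)
  = 60.1840 / 2.5100 = 23.98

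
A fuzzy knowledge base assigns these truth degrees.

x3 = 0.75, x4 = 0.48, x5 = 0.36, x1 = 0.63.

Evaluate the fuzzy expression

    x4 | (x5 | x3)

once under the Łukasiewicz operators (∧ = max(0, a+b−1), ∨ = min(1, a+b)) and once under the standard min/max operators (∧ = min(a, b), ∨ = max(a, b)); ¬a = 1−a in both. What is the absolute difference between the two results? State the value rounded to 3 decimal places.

0.250

Under Łukasiewicz:
  x5 | x3 = min(1, a+b) on (0.36, 0.75) = 1.00
  x4 | (x5 | x3) = min(1, a+b) on (0.48, 1.00) = 1.00
  → value = 1.0000
Under standard min/max:
  x5 | x3 = max(a, b) on (0.36, 0.75) = 0.75
  x4 | (x5 | x3) = max(a, b) on (0.48, 0.75) = 0.75
  → value = 0.7500
|1.0000 − 0.7500| = 0.250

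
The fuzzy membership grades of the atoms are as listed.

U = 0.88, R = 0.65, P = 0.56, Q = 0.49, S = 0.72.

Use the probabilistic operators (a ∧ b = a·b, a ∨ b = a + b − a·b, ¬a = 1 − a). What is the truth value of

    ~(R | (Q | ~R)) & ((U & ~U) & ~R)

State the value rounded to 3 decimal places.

~R = 1 − 0.6500 = 0.3500
Q | ~R = a + b − a·b on (0.4900, 0.3500) = 0.6685
R | (Q | ~R) = a + b − a·b on (0.6500, 0.6685) = 0.8840
~(R | (Q | ~R)) = 1 − 0.8840 = 0.1160
~U = 1 − 0.8800 = 0.1200
U & ~U = a·b on (0.8800, 0.1200) = 0.1056
~R = 1 − 0.6500 = 0.3500
(U & ~U) & ~R = a·b on (0.1056, 0.3500) = 0.0370
~(R | (Q | ~R)) & ((U & ~U) & ~R) = a·b on (0.1160, 0.0370) = 0.0043

0.004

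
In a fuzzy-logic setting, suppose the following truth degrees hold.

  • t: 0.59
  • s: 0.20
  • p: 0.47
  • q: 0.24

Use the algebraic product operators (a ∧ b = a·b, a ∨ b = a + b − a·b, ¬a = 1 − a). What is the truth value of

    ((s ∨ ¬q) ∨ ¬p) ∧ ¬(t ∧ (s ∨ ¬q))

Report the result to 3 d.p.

0.476

¬q = 1 − 0.2400 = 0.7600
s ∨ ¬q = a + b − a·b on (0.2000, 0.7600) = 0.8080
¬p = 1 − 0.4700 = 0.5300
(s ∨ ¬q) ∨ ¬p = a + b − a·b on (0.8080, 0.5300) = 0.9098
¬q = 1 − 0.2400 = 0.7600
s ∨ ¬q = a + b − a·b on (0.2000, 0.7600) = 0.8080
t ∧ (s ∨ ¬q) = a·b on (0.5900, 0.8080) = 0.4767
¬(t ∧ (s ∨ ¬q)) = 1 − 0.4767 = 0.5233
((s ∨ ¬q) ∨ ¬p) ∧ ¬(t ∧ (s ∨ ¬q)) = a·b on (0.9098, 0.5233) = 0.4761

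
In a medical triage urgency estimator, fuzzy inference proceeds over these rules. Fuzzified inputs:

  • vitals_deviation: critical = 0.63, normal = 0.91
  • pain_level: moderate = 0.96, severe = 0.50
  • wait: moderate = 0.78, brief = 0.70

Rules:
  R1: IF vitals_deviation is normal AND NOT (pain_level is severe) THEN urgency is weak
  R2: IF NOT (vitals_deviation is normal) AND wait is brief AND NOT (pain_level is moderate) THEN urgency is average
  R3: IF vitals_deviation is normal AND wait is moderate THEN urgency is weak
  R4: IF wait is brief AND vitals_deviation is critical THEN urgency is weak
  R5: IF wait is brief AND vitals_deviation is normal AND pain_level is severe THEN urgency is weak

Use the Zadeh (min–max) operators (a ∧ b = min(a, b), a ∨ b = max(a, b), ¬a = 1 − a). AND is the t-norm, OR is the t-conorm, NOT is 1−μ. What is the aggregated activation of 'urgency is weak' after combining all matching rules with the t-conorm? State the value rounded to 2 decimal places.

0.78

R1: normal=0.91, ¬severe=1−0.50=0.50; AND[min(a, b)] → w = 0.50
R2: ¬normal=1−0.91=0.09, brief=0.70, ¬moderate=1−0.96=0.04; AND[min(a, b)] → w = 0.04
R3: normal=0.91, moderate=0.78; AND[min(a, b)] → w = 0.78
R4: brief=0.70, critical=0.63; AND[min(a, b)] → w = 0.63
R5: brief=0.70, normal=0.91, severe=0.50; AND[min(a, b)] → w = 0.50
Rules with consequent 'weak': {R1, R3, R4, R5} → strengths 0.50, 0.78, 0.63, 0.50
Aggregate via t-conorm [max(a, b)]: 0.78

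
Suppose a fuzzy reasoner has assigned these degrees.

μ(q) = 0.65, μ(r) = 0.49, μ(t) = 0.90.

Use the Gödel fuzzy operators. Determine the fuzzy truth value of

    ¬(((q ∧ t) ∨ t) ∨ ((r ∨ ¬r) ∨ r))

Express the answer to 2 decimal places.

0.10

q ∧ t = min(a, b) on (0.65, 0.90) = 0.65
(q ∧ t) ∨ t = max(a, b) on (0.65, 0.90) = 0.90
¬r = 1 − 0.49 = 0.51
r ∨ ¬r = max(a, b) on (0.49, 0.51) = 0.51
(r ∨ ¬r) ∨ r = max(a, b) on (0.51, 0.49) = 0.51
((q ∧ t) ∨ t) ∨ ((r ∨ ¬r) ∨ r) = max(a, b) on (0.90, 0.51) = 0.90
¬(((q ∧ t) ∨ t) ∨ ((r ∨ ¬r) ∨ r)) = 1 − 0.90 = 0.10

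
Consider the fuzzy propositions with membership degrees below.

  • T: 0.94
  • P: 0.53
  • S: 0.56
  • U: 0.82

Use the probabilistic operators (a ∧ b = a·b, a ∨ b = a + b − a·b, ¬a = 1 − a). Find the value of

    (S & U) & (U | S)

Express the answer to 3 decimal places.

S & U = a·b on (0.5600, 0.8200) = 0.4592
U | S = a + b − a·b on (0.8200, 0.5600) = 0.9208
(S & U) & (U | S) = a·b on (0.4592, 0.9208) = 0.4228

0.423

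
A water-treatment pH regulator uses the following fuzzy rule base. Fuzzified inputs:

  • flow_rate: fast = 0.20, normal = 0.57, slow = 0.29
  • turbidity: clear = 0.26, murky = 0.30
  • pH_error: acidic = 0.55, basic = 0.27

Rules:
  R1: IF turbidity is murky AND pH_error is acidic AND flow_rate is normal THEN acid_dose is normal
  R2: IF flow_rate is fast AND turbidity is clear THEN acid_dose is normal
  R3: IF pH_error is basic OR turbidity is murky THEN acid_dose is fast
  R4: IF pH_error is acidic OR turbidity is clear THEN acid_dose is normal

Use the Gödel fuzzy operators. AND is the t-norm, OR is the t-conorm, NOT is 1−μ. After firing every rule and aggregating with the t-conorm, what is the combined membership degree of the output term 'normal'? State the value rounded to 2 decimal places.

R1: murky=0.30, acidic=0.55, normal=0.57; AND[min(a, b)] → w = 0.30
R2: fast=0.20, clear=0.26; AND[min(a, b)] → w = 0.20
R3: basic=0.27, murky=0.30; OR[max(a, b)] → w = 0.30
R4: acidic=0.55, clear=0.26; OR[max(a, b)] → w = 0.55
Rules with consequent 'normal': {R1, R2, R4} → strengths 0.30, 0.20, 0.55
Aggregate via t-conorm [max(a, b)]: 0.55

0.55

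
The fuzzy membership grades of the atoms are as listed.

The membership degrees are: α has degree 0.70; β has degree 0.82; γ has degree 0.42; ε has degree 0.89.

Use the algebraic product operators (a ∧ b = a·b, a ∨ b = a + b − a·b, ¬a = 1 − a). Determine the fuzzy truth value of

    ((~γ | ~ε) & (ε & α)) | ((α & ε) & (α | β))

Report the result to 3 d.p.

~γ = 1 − 0.4200 = 0.5800
~ε = 1 − 0.8900 = 0.1100
~γ | ~ε = a + b − a·b on (0.5800, 0.1100) = 0.6262
ε & α = a·b on (0.8900, 0.7000) = 0.6230
(~γ | ~ε) & (ε & α) = a·b on (0.6262, 0.6230) = 0.3901
α & ε = a·b on (0.7000, 0.8900) = 0.6230
α | β = a + b − a·b on (0.7000, 0.8200) = 0.9460
(α & ε) & (α | β) = a·b on (0.6230, 0.9460) = 0.5894
((~γ | ~ε) & (ε & α)) | ((α & ε) & (α | β)) = a + b − a·b on (0.3901, 0.5894) = 0.7496

0.750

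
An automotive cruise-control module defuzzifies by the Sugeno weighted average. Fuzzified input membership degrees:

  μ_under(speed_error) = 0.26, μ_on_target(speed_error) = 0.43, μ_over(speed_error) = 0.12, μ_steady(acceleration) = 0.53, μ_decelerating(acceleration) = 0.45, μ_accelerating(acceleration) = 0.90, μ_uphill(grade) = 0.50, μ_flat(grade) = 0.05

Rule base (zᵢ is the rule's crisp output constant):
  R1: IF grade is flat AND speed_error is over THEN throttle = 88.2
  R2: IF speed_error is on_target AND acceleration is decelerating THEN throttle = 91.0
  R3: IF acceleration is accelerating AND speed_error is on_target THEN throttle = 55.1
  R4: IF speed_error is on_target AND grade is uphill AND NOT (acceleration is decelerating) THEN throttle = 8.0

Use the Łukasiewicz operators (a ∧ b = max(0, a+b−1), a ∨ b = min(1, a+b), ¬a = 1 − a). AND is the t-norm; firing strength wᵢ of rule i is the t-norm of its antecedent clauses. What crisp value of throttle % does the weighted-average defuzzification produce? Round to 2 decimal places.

R1 (z=88.2): flat=0.05, over=0.12; AND[max(0, a+b−1)] → w = 0.00
R2 (z=91.0): on_target=0.43, decelerating=0.45; AND[max(0, a+b−1)] → w = 0.00
R3 (z=55.1): accelerating=0.90, on_target=0.43; AND[max(0, a+b−1)] → w = 0.33
R4 (z=8.0): on_target=0.43, uphill=0.50, ¬decelerating=1−0.45=0.55; AND[max(0, a+b−1)] → w = 0.00
Weighted average = (0.00·88.2 + 0.00·91.0 + 0.33·55.1 + 0.00·8.0) / (0.00 + 0.00 + 0.33 + 0.00)
  = 18.1830 / 0.3300 = 55.10

55.10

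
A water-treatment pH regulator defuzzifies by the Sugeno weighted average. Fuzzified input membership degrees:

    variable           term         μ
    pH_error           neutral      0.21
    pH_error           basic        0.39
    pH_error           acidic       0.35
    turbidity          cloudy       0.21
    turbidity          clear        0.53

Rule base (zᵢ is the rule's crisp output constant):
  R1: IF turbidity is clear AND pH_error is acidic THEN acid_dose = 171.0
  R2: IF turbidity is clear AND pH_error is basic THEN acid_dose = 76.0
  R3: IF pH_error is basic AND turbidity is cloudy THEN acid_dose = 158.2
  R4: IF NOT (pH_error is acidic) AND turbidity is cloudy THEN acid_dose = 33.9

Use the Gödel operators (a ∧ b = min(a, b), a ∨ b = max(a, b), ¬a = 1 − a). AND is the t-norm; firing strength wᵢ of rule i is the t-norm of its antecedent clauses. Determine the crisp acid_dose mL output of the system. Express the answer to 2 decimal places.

R1 (z=171.0): clear=0.53, acidic=0.35; AND[min(a, b)] → w = 0.35
R2 (z=76.0): clear=0.53, basic=0.39; AND[min(a, b)] → w = 0.39
R3 (z=158.2): basic=0.39, cloudy=0.21; AND[min(a, b)] → w = 0.21
R4 (z=33.9): ¬acidic=1−0.35=0.65, cloudy=0.21; AND[min(a, b)] → w = 0.21
Weighted average = (0.35·171.0 + 0.39·76.0 + 0.21·158.2 + 0.21·33.9) / (0.35 + 0.39 + 0.21 + 0.21)
  = 129.8310 / 1.1600 = 111.92

111.92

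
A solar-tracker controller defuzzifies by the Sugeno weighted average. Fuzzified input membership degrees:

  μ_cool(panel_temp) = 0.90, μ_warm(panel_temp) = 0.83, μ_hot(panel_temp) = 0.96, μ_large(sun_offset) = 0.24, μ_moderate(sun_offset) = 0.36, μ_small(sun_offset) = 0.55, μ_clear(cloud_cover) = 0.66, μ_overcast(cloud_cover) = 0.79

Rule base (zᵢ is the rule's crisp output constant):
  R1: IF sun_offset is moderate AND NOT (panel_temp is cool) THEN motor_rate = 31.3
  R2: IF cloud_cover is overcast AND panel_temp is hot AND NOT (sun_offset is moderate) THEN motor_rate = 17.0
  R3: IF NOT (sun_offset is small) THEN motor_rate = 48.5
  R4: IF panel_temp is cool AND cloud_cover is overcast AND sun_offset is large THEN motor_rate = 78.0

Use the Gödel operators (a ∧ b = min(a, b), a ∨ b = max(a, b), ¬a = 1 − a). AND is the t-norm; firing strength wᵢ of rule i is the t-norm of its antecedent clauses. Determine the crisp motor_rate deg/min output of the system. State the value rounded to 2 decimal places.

38.15

R1 (z=31.3): moderate=0.36, ¬cool=1−0.90=0.10; AND[min(a, b)] → w = 0.10
R2 (z=17.0): overcast=0.79, hot=0.96, ¬moderate=1−0.36=0.64; AND[min(a, b)] → w = 0.64
R3 (z=48.5): ¬small=1−0.55=0.45 → w = 0.45
R4 (z=78.0): cool=0.90, overcast=0.79, large=0.24; AND[min(a, b)] → w = 0.24
Weighted average = (0.10·31.3 + 0.64·17.0 + 0.45·48.5 + 0.24·78.0) / (0.10 + 0.64 + 0.45 + 0.24)
  = 54.5550 / 1.4300 = 38.15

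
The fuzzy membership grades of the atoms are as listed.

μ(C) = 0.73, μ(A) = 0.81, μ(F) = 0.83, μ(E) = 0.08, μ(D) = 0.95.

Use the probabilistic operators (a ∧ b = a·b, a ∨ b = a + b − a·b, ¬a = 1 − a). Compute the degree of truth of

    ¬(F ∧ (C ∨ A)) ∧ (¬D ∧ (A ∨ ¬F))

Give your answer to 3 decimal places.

C ∨ A = a + b − a·b on (0.7300, 0.8100) = 0.9487
F ∧ (C ∨ A) = a·b on (0.8300, 0.9487) = 0.7874
¬(F ∧ (C ∨ A)) = 1 − 0.7874 = 0.2126
¬D = 1 − 0.9500 = 0.0500
¬F = 1 − 0.8300 = 0.1700
A ∨ ¬F = a + b − a·b on (0.8100, 0.1700) = 0.8423
¬D ∧ (A ∨ ¬F) = a·b on (0.0500, 0.8423) = 0.0421
¬(F ∧ (C ∨ A)) ∧ (¬D ∧ (A ∨ ¬F)) = a·b on (0.2126, 0.0421) = 0.0090

0.009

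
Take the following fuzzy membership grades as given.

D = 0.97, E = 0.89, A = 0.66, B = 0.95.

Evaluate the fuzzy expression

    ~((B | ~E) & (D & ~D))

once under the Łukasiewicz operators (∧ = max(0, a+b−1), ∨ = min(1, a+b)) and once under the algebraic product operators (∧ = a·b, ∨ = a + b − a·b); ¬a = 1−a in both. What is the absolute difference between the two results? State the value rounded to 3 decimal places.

0.028

Under Łukasiewicz:
  ~E = 1 − 0.89 = 0.11
  B | ~E = min(1, a+b) on (0.95, 0.11) = 1.00
  ~D = 1 − 0.97 = 0.03
  D & ~D = max(0, a+b−1) on (0.97, 0.03) = 0.00
  (B | ~E) & (D & ~D) = max(0, a+b−1) on (1.00, 0.00) = 0.00
  ~((B | ~E) & (D & ~D)) = 1 − 0.00 = 1.00
  → value = 1.0000
Under algebraic product:
  ~E = 1 − 0.8900 = 0.1100
  B | ~E = a + b − a·b on (0.9500, 0.1100) = 0.9555
  ~D = 1 − 0.9700 = 0.0300
  D & ~D = a·b on (0.9700, 0.0300) = 0.0291
  (B | ~E) & (D & ~D) = a·b on (0.9555, 0.0291) = 0.0278
  ~((B | ~E) & (D & ~D)) = 1 − 0.0278 = 0.9722
  → value = 0.9722
|1.0000 − 0.9722| = 0.028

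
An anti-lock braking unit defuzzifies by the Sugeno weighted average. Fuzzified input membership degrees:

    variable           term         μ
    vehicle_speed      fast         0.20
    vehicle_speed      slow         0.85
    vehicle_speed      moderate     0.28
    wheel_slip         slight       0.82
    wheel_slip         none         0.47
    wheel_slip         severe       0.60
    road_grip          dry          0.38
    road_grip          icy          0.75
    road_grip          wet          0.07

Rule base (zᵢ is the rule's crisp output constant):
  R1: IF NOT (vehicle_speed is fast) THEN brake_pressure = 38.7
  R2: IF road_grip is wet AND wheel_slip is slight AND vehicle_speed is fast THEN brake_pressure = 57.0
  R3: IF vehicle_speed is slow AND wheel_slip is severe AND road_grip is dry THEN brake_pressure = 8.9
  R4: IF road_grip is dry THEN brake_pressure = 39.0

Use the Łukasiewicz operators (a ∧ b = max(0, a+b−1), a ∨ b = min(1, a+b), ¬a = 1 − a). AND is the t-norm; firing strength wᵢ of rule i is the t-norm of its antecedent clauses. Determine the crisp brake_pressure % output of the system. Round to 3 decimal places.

R1 (z=38.7): ¬fast=1−0.20=0.80 → w = 0.80
R2 (z=57.0): wet=0.07, slight=0.82, fast=0.20; AND[max(0, a+b−1)] → w = 0.00
R3 (z=8.9): slow=0.85, severe=0.60, dry=0.38; AND[max(0, a+b−1)] → w = 0.00
R4 (z=39.0): dry=0.38 → w = 0.38
Weighted average = (0.80·38.7 + 0.00·57.0 + 0.00·8.9 + 0.38·39.0) / (0.80 + 0.00 + 0.00 + 0.38)
  = 45.7800 / 1.1800 = 38.797

38.797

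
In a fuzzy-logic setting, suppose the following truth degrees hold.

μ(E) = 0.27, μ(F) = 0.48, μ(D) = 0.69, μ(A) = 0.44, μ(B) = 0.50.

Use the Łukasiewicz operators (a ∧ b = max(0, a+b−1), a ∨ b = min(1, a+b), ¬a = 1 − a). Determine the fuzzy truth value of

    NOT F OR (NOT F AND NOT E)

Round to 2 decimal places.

0.77

NOT F = 1 − 0.48 = 0.52
NOT F = 1 − 0.48 = 0.52
NOT E = 1 − 0.27 = 0.73
NOT F AND NOT E = max(0, a+b−1) on (0.52, 0.73) = 0.25
NOT F OR (NOT F AND NOT E) = min(1, a+b) on (0.52, 0.25) = 0.77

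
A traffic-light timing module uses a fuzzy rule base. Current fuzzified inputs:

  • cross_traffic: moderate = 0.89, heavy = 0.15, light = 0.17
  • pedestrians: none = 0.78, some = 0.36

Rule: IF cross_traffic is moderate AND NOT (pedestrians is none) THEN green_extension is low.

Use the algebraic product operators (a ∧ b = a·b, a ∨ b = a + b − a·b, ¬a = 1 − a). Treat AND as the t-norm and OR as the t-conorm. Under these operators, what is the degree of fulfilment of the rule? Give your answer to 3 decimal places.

firing strength: moderate=0.89, ¬none=1−0.78=0.22; AND[a·b] → w = 0.1958

0.196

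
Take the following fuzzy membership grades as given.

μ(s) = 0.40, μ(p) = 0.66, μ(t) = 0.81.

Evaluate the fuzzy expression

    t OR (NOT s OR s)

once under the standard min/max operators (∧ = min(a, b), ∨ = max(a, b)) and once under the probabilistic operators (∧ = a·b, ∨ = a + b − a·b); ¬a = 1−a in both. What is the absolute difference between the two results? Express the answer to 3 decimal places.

Under standard min/max:
  NOT s = 1 − 0.40 = 0.60
  NOT s OR s = max(a, b) on (0.60, 0.40) = 0.60
  t OR (NOT s OR s) = max(a, b) on (0.81, 0.60) = 0.81
  → value = 0.8100
Under probabilistic:
  NOT s = 1 − 0.4000 = 0.6000
  NOT s OR s = a + b − a·b on (0.6000, 0.4000) = 0.7600
  t OR (NOT s OR s) = a + b − a·b on (0.8100, 0.7600) = 0.9544
  → value = 0.9544
|0.8100 − 0.9544| = 0.144

0.144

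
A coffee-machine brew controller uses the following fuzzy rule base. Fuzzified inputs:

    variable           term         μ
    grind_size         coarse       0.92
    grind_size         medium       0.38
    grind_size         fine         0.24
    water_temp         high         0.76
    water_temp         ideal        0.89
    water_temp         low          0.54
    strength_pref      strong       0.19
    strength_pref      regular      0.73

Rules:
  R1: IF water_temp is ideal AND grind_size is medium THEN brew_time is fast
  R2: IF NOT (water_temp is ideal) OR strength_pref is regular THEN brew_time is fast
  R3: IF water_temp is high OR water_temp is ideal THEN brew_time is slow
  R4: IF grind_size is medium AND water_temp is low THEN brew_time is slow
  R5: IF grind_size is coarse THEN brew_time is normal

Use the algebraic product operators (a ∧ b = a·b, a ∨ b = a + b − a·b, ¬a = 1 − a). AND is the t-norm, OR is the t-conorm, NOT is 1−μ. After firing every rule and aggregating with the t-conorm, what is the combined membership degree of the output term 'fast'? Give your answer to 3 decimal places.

R1: ideal=0.89, medium=0.38; AND[a·b] → w = 0.3382
R2: ¬ideal=1−0.89=0.11, regular=0.73; OR[a + b − a·b] → w = 0.7597
R3: high=0.76, ideal=0.89; OR[a + b − a·b] → w = 0.9736
R4: medium=0.38, low=0.54; AND[a·b] → w = 0.2052
R5: coarse=0.92 → w = 0.9200
Rules with consequent 'fast': {R1, R2} → strengths 0.3382, 0.7597
Aggregate via t-conorm [a + b − a·b]: 0.8410

0.841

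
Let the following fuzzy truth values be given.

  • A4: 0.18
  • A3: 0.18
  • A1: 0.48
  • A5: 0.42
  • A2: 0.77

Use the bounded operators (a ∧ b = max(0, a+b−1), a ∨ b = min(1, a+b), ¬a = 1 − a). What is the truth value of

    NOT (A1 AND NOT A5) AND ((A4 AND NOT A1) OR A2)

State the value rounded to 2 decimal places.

NOT A5 = 1 − 0.42 = 0.58
A1 AND NOT A5 = max(0, a+b−1) on (0.48, 0.58) = 0.06
NOT (A1 AND NOT A5) = 1 − 0.06 = 0.94
NOT A1 = 1 − 0.48 = 0.52
A4 AND NOT A1 = max(0, a+b−1) on (0.18, 0.52) = 0.00
(A4 AND NOT A1) OR A2 = min(1, a+b) on (0.00, 0.77) = 0.77
NOT (A1 AND NOT A5) AND ((A4 AND NOT A1) OR A2) = max(0, a+b−1) on (0.94, 0.77) = 0.71

0.71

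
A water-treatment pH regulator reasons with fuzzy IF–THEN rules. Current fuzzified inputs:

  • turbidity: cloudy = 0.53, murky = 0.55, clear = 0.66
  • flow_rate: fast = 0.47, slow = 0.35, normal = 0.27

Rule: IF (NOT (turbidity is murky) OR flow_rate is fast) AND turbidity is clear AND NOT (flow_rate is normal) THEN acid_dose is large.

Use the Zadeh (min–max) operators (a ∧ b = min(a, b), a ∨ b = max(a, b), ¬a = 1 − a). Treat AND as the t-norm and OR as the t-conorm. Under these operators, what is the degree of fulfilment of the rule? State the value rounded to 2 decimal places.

0.47

firing strength: (¬murky=1−0.55=0.45 OR fast=0.47) = 0.47; AND[min(a, b)] with clear=0.66, ¬normal=1−0.27=0.73 → w = 0.47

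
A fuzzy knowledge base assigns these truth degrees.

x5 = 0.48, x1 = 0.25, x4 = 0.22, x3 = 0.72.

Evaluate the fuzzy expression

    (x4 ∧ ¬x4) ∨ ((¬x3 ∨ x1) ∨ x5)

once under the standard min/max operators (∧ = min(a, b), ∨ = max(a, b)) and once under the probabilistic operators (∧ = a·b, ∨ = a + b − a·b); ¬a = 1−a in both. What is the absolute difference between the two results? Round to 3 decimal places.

0.287

Under standard min/max:
  ¬x4 = 1 − 0.22 = 0.78
  x4 ∧ ¬x4 = min(a, b) on (0.22, 0.78) = 0.22
  ¬x3 = 1 − 0.72 = 0.28
  ¬x3 ∨ x1 = max(a, b) on (0.28, 0.25) = 0.28
  (¬x3 ∨ x1) ∨ x5 = max(a, b) on (0.28, 0.48) = 0.48
  (x4 ∧ ¬x4) ∨ ((¬x3 ∨ x1) ∨ x5) = max(a, b) on (0.22, 0.48) = 0.48
  → value = 0.4800
Under probabilistic:
  ¬x4 = 1 − 0.2200 = 0.7800
  x4 ∧ ¬x4 = a·b on (0.2200, 0.7800) = 0.1716
  ¬x3 = 1 − 0.7200 = 0.2800
  ¬x3 ∨ x1 = a + b − a·b on (0.2800, 0.2500) = 0.4600
  (¬x3 ∨ x1) ∨ x5 = a + b − a·b on (0.4600, 0.4800) = 0.7192
  (x4 ∧ ¬x4) ∨ ((¬x3 ∨ x1) ∨ x5) = a + b − a·b on (0.1716, 0.7192) = 0.7674
  → value = 0.7674
|0.4800 − 0.7674| = 0.287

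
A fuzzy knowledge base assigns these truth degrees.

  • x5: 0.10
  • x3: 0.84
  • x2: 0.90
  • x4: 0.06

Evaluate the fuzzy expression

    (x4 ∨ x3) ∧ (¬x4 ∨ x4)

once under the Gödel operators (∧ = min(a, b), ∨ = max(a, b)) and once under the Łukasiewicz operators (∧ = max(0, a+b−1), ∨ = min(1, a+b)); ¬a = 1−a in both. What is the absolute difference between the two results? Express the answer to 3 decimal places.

Under Gödel:
  x4 ∨ x3 = max(a, b) on (0.06, 0.84) = 0.84
  ¬x4 = 1 − 0.06 = 0.94
  ¬x4 ∨ x4 = max(a, b) on (0.94, 0.06) = 0.94
  (x4 ∨ x3) ∧ (¬x4 ∨ x4) = min(a, b) on (0.84, 0.94) = 0.84
  → value = 0.8400
Under Łukasiewicz:
  x4 ∨ x3 = min(1, a+b) on (0.06, 0.84) = 0.90
  ¬x4 = 1 − 0.06 = 0.94
  ¬x4 ∨ x4 = min(1, a+b) on (0.94, 0.06) = 1.00
  (x4 ∨ x3) ∧ (¬x4 ∨ x4) = max(0, a+b−1) on (0.90, 1.00) = 0.90
  → value = 0.9000
|0.8400 − 0.9000| = 0.060

0.060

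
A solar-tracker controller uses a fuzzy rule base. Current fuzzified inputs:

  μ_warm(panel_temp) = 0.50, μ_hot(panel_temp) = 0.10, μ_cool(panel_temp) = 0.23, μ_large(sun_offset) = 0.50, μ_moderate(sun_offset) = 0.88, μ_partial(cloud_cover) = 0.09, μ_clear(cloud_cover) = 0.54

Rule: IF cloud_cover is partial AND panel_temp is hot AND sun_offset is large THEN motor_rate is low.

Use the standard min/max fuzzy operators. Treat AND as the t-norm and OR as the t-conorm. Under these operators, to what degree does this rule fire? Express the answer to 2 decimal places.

0.09

firing strength: partial=0.09, hot=0.10, large=0.50; AND[min(a, b)] → w = 0.09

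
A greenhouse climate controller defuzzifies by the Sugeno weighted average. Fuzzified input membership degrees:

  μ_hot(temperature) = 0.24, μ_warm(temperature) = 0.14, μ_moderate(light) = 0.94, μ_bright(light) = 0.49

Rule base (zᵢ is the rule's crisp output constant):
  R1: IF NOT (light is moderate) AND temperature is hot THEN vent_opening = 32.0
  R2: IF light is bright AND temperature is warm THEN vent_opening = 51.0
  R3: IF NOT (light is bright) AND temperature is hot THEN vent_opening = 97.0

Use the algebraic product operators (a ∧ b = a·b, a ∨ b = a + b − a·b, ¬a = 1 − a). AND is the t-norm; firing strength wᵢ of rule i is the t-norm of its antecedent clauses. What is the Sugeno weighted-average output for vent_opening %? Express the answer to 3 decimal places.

77.080

R1 (z=32.0): ¬moderate=1−0.94=0.06, hot=0.24; AND[a·b] → w = 0.0144
R2 (z=51.0): bright=0.49, warm=0.14; AND[a·b] → w = 0.0686
R3 (z=97.0): ¬bright=1−0.49=0.51, hot=0.24; AND[a·b] → w = 0.1224
Weighted average = (0.0144·32.0 + 0.0686·51.0 + 0.1224·97.0) / (0.0144 + 0.0686 + 0.1224)
  = 15.8322 / 0.2054 = 77.080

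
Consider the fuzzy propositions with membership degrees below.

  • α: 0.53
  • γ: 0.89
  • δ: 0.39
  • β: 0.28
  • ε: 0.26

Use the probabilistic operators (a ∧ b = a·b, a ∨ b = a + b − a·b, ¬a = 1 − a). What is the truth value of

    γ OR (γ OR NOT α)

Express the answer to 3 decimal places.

NOT α = 1 − 0.5300 = 0.4700
γ OR NOT α = a + b − a·b on (0.8900, 0.4700) = 0.9417
γ OR (γ OR NOT α) = a + b − a·b on (0.8900, 0.9417) = 0.9936

0.994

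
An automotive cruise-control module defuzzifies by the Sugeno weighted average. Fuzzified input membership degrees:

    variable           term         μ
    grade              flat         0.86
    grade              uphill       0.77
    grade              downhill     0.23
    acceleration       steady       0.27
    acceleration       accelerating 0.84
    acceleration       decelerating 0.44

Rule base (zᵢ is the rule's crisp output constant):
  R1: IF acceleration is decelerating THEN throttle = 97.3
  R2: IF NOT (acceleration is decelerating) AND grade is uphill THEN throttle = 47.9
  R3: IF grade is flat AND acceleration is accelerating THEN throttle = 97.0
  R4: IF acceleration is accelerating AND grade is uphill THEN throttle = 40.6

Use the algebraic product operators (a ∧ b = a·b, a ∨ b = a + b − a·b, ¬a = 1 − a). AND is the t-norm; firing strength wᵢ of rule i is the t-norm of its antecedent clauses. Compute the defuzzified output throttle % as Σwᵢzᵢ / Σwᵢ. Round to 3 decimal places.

R1 (z=97.3): decelerating=0.44 → w = 0.4400
R2 (z=47.9): ¬decelerating=1−0.44=0.56, uphill=0.77; AND[a·b] → w = 0.4312
R3 (z=97.0): flat=0.86, accelerating=0.84; AND[a·b] → w = 0.7224
R4 (z=40.6): accelerating=0.84, uphill=0.77; AND[a·b] → w = 0.6468
Weighted average = (0.4400·97.3 + 0.4312·47.9 + 0.7224·97.0 + 0.6468·40.6) / (0.4400 + 0.4312 + 0.7224 + 0.6468)
  = 159.7994 / 2.2404 = 71.326

71.326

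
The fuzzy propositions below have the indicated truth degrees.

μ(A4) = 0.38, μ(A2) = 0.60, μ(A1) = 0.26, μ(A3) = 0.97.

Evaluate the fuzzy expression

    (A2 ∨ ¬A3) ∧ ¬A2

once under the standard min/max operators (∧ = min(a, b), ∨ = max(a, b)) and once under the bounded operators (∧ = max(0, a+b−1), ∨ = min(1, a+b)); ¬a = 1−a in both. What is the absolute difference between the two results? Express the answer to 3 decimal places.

0.370

Under standard min/max:
  ¬A3 = 1 − 0.97 = 0.03
  A2 ∨ ¬A3 = max(a, b) on (0.60, 0.03) = 0.60
  ¬A2 = 1 − 0.60 = 0.40
  (A2 ∨ ¬A3) ∧ ¬A2 = min(a, b) on (0.60, 0.40) = 0.40
  → value = 0.4000
Under bounded:
  ¬A3 = 1 − 0.97 = 0.03
  A2 ∨ ¬A3 = min(1, a+b) on (0.60, 0.03) = 0.63
  ¬A2 = 1 − 0.60 = 0.40
  (A2 ∨ ¬A3) ∧ ¬A2 = max(0, a+b−1) on (0.63, 0.40) = 0.03
  → value = 0.0300
|0.4000 − 0.0300| = 0.370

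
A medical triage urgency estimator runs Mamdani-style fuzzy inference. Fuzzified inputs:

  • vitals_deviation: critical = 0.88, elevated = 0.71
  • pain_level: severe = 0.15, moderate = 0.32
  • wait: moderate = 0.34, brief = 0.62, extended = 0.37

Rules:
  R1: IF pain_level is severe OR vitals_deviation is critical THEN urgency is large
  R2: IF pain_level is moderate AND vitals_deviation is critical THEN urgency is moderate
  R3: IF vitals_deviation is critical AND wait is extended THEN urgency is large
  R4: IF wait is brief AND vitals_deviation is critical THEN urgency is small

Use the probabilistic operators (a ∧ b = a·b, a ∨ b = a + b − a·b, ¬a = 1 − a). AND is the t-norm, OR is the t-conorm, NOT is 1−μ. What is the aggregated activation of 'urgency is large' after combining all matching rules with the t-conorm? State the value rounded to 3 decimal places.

R1: severe=0.15, critical=0.88; OR[a + b − a·b] → w = 0.8980
R2: moderate=0.32, critical=0.88; AND[a·b] → w = 0.2816
R3: critical=0.88, extended=0.37; AND[a·b] → w = 0.3256
R4: brief=0.62, critical=0.88; AND[a·b] → w = 0.5456
Rules with consequent 'large': {R1, R3} → strengths 0.8980, 0.3256
Aggregate via t-conorm [a + b − a·b]: 0.9312

0.931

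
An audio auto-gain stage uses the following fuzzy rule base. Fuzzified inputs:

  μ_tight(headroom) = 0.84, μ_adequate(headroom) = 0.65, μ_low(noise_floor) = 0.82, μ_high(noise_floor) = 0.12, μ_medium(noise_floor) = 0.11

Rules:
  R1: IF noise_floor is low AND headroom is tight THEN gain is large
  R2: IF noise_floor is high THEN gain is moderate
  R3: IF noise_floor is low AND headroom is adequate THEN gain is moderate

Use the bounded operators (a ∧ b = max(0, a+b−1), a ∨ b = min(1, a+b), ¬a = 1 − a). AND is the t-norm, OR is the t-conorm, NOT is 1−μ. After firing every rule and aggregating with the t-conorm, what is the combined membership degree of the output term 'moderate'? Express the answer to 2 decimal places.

R1: low=0.82, tight=0.84; AND[max(0, a+b−1)] → w = 0.66
R2: high=0.12 → w = 0.12
R3: low=0.82, adequate=0.65; AND[max(0, a+b−1)] → w = 0.47
Rules with consequent 'moderate': {R2, R3} → strengths 0.12, 0.47
Aggregate via t-conorm [min(1, a+b)]: 0.59

0.59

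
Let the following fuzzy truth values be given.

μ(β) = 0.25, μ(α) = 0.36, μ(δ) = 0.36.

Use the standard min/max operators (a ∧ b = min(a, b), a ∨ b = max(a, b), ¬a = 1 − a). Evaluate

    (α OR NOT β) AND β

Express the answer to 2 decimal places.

NOT β = 1 − 0.25 = 0.75
α OR NOT β = max(a, b) on (0.36, 0.75) = 0.75
(α OR NOT β) AND β = min(a, b) on (0.75, 0.25) = 0.25

0.25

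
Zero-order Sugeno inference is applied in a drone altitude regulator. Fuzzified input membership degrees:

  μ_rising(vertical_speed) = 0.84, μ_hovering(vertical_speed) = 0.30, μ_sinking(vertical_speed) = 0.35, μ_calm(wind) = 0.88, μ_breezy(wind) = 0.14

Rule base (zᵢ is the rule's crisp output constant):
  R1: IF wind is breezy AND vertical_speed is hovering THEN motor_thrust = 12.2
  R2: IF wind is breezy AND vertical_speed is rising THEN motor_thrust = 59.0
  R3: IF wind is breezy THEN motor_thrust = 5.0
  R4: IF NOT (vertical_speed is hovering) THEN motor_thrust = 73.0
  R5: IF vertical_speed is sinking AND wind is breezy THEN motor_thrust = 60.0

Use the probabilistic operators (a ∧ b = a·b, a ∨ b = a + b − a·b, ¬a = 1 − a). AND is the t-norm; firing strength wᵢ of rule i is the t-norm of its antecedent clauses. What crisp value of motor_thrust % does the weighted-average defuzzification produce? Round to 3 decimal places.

R1 (z=12.2): breezy=0.14, hovering=0.30; AND[a·b] → w = 0.0420
R2 (z=59.0): breezy=0.14, rising=0.84; AND[a·b] → w = 0.1176
R3 (z=5.0): breezy=0.14 → w = 0.1400
R4 (z=73.0): ¬hovering=1−0.30=0.70 → w = 0.7000
R5 (z=60.0): sinking=0.35, breezy=0.14; AND[a·b] → w = 0.0490
Weighted average = (0.0420·12.2 + 0.1176·59.0 + 0.1400·5.0 + 0.7000·73.0 + 0.0490·60.0) / (0.0420 + 0.1176 + 0.1400 + 0.7000 + 0.0490)
  = 62.1908 / 1.0486 = 59.308

59.308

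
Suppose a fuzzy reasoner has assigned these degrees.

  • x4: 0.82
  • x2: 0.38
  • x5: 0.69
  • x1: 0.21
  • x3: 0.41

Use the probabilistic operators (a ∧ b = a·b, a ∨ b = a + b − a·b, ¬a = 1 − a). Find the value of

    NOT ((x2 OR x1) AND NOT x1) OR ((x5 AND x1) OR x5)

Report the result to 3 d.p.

x2 OR x1 = a + b − a·b on (0.3800, 0.2100) = 0.5102
NOT x1 = 1 − 0.2100 = 0.7900
(x2 OR x1) AND NOT x1 = a·b on (0.5102, 0.7900) = 0.4031
NOT ((x2 OR x1) AND NOT x1) = 1 − 0.4031 = 0.5969
x5 AND x1 = a·b on (0.6900, 0.2100) = 0.1449
(x5 AND x1) OR x5 = a + b − a·b on (0.1449, 0.6900) = 0.7349
NOT ((x2 OR x1) AND NOT x1) OR ((x5 AND x1) OR x5) = a + b − a·b on (0.5969, 0.7349) = 0.8932

0.893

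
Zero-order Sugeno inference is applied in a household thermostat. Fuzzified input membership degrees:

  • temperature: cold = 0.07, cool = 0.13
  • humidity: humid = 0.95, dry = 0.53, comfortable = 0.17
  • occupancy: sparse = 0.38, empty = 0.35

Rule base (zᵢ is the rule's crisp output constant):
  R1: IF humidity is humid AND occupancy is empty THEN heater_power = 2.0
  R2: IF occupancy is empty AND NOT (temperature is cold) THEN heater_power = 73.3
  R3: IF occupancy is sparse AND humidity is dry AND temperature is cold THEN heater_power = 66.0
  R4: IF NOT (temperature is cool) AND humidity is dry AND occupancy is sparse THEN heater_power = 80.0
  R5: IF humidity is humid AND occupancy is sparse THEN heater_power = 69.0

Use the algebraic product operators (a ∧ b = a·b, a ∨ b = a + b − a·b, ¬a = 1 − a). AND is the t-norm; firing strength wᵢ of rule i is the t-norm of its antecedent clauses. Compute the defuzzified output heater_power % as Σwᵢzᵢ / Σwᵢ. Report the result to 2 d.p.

R1 (z=2.0): humid=0.95, empty=0.35; AND[a·b] → w = 0.3325
R2 (z=73.3): empty=0.35, ¬cold=1−0.07=0.93; AND[a·b] → w = 0.3255
R3 (z=66.0): sparse=0.38, dry=0.53, cold=0.07; AND[a·b] → w = 0.0141
R4 (z=80.0): ¬cool=1−0.13=0.87, dry=0.53, sparse=0.38; AND[a·b] → w = 0.1752
R5 (z=69.0): humid=0.95, sparse=0.38; AND[a·b] → w = 0.3610
Weighted average = (0.3325·2.0 + 0.3255·73.3 + 0.0141·66.0 + 0.1752·80.0 + 0.3610·69.0) / (0.3325 + 0.3255 + 0.0141 + 0.1752 + 0.3610)
  = 64.3811 / 1.2083 = 53.28

53.28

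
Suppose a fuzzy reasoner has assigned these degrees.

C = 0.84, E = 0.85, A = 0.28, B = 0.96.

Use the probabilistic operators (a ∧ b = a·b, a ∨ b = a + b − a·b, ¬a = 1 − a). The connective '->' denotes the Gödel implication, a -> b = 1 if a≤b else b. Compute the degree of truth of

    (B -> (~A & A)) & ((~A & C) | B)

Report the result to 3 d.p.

0.198

~A = 1 − 0.2800 = 0.7200
~A & A = a·b on (0.7200, 0.2800) = 0.2016
B -> (~A & A)  [Gödel: 1 if a≤b else b] with a=0.9600, b=0.2016 → 0.2016
~A = 1 − 0.2800 = 0.7200
~A & C = a·b on (0.7200, 0.8400) = 0.6048
(~A & C) | B = a + b − a·b on (0.6048, 0.9600) = 0.9842
(B -> (~A & A)) & ((~A & C) | B) = a·b on (0.2016, 0.9842) = 0.1984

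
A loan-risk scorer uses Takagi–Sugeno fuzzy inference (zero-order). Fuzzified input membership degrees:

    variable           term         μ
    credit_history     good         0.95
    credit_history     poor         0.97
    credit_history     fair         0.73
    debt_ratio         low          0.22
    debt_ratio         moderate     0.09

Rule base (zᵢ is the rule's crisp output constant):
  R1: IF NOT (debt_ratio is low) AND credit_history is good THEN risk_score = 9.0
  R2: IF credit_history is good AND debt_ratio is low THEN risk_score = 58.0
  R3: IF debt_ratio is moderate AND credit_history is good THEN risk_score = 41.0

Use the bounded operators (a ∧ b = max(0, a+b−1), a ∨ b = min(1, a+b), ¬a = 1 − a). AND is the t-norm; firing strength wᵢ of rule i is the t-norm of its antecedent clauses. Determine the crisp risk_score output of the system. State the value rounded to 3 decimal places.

R1 (z=9.0): ¬low=1−0.22=0.78, good=0.95; AND[max(0, a+b−1)] → w = 0.73
R2 (z=58.0): good=0.95, low=0.22; AND[max(0, a+b−1)] → w = 0.17
R3 (z=41.0): moderate=0.09, good=0.95; AND[max(0, a+b−1)] → w = 0.04
Weighted average = (0.73·9.0 + 0.17·58.0 + 0.04·41.0) / (0.73 + 0.17 + 0.04)
  = 18.0700 / 0.9400 = 19.223

19.223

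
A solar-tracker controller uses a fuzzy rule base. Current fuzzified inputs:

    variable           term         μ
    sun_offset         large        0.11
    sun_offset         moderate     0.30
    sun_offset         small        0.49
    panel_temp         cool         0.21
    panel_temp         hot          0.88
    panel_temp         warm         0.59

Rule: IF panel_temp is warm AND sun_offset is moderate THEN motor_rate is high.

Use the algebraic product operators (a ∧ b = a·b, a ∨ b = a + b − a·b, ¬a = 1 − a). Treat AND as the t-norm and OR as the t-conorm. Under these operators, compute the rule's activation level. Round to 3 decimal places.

0.177

firing strength: warm=0.59, moderate=0.30; AND[a·b] → w = 0.1770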